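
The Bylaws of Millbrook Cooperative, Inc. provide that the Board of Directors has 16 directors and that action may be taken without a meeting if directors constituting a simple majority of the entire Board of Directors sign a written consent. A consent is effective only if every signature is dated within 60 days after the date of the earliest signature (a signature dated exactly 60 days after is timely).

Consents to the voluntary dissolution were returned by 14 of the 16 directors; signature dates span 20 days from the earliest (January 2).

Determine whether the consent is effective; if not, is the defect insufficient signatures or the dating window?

Effective — both the signature and dating-window requirements are satisfied.

Signatures required: a simple majority of 16 — a majority of 16 is 9, so 9 needed; 14 signed. Sufficient.
Dating window: the latest signature is 20 days after the earliest; the limit is 60 days. Within the window.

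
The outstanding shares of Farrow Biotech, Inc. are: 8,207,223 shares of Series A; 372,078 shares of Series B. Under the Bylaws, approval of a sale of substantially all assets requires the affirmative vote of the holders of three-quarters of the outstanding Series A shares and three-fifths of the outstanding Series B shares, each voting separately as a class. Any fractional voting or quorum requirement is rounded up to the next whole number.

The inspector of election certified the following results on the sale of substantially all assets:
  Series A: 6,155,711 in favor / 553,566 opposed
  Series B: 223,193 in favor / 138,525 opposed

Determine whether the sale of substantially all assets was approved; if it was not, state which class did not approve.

Series A: 3/4 of 8207223 = 6155417.25, rounded up to 6155418; 6,155,418 required, 6,155,711 in favor — approved.
Series B: 3/5 of 372078 = 223246.80, rounded up to 223247; 223,247 required, 223,193 in favor — not approved.

Not approved — the Series B shares did not give the required vote.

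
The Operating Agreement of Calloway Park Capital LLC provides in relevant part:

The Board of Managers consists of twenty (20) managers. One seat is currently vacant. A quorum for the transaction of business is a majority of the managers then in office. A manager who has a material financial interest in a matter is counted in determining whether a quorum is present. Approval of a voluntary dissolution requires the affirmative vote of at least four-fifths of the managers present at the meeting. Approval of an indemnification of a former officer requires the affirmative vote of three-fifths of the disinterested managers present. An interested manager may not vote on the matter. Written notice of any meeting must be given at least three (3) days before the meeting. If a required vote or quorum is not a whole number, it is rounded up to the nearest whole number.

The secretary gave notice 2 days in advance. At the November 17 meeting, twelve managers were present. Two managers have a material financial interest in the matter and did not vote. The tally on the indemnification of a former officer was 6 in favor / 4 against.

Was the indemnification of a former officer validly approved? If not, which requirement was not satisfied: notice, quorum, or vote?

Invalid — notice requirement not satisfied.

Notice: 2 days given; 3 required (2 < 3). Not satisfied.
Quorum: 12 present (interested managers count toward quorum); quorum is 10. Satisfied.
Vote: the indemnification of a former officer requires three-fifths of the disinterested managers present (12 − 2 = 10). 3/5 of 10 = 6, so 6 affirmative votes are needed; 6 voted in favor. Satisfied.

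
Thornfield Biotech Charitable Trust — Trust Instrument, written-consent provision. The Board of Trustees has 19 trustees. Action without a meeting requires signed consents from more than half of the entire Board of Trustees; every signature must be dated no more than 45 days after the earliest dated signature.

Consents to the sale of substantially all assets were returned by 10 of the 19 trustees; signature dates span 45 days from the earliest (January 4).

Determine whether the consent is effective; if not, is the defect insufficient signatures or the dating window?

Signatures required: more than half of 19 — a majority of 19 is 10, so 10 needed; 10 signed. Sufficient.
Dating window: the latest signature is 45 days after the earliest; the limit is 45 days. Within the window.

Effective — both the signature and dating-window requirements are satisfied.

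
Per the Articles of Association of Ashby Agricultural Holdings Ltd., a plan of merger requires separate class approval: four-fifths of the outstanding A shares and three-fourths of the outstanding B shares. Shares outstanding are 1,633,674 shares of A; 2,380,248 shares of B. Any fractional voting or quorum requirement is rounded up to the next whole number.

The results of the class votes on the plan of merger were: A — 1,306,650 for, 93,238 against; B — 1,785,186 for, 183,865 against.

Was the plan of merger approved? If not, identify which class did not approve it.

Not approved — the A shares did not give the required vote.

A: 4/5 of 1633674 = 1306939.20, rounded up to 1306940; 1,306,940 required, 1,306,650 in favor — not approved.
B: 3/4 of 2380248 = 1785186; 1,785,186 required, 1,785,186 in favor — approved.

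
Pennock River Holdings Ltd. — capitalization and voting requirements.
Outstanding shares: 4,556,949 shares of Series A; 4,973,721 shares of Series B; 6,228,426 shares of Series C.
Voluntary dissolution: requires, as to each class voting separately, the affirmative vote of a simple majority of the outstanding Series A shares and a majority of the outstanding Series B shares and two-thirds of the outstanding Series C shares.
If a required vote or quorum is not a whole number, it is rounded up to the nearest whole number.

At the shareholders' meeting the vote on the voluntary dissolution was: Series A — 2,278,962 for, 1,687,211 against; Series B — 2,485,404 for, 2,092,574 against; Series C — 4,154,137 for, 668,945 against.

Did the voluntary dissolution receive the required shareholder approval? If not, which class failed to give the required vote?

Not approved — the Series B shares did not give the required vote.

Series A: a majority of 4556949 is 2278475; 2,278,475 required, 2,278,962 in favor — approved.
Series B: a majority of 4973721 is 2486861; 2,486,861 required, 2,485,404 in favor — not approved.
Series C: 2/3 of 6228426 = 4152284; 4,152,284 required, 4,154,137 in favor — approved.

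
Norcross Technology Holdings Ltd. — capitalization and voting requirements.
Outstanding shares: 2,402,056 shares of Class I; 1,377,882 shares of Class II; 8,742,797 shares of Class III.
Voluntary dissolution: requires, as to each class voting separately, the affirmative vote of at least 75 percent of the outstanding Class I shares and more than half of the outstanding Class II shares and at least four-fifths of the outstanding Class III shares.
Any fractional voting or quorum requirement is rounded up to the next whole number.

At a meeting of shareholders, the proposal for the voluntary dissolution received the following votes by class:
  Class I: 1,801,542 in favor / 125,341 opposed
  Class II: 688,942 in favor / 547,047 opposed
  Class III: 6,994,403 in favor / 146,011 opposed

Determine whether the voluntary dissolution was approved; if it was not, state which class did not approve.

Approved — every class gave the required vote.

Class I: 3/4 of 2402056 = 1801542; 1,801,542 required, 1,801,542 in favor — approved.
Class II: a majority of 1377882 is 688942; 688,942 required, 688,942 in favor — approved.
Class III: 4/5 of 8742797 = 6994237.60, rounded up to 6994238; 6,994,238 required, 6,994,403 in favor — approved.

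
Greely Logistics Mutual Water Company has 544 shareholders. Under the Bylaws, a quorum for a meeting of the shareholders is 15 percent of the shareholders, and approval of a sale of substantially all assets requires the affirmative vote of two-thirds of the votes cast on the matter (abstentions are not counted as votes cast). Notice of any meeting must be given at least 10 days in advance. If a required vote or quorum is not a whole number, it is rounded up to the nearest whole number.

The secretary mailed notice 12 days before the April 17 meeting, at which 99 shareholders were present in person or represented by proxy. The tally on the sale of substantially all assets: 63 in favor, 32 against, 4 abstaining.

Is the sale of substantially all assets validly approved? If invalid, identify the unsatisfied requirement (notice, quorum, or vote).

Invalid — vote requirement not satisfied.

Notice: 12 days given; 10 required. Satisfied.
Quorum: 15% of 544 = 81.60, rounded up to 82; 99 present. Satisfied.
Vote: requires two-thirds of the votes cast (99 − 4 abstaining = 95); 2/3 of 95 = 63.33, rounded up to 64, so 64 needed; 63 in favor. Not satisfied.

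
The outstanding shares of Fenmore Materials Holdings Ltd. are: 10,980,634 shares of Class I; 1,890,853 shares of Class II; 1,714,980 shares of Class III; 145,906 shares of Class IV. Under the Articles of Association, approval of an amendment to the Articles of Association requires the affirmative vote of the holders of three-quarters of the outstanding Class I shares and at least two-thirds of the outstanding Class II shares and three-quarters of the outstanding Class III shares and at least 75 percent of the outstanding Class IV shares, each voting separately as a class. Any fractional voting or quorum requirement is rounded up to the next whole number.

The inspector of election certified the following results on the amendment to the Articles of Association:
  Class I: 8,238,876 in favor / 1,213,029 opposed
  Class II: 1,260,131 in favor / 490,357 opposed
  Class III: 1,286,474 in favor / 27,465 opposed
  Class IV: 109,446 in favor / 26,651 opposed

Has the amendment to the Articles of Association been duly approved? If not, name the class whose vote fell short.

Not approved — the Class II shares did not give the required vote.

Class I: 3/4 of 10980634 = 8235475.50, rounded up to 8235476; 8,235,476 required, 8,238,876 in favor — approved.
Class II: 2/3 of 1890853 = 1260568.67, rounded up to 1260569; 1,260,569 required, 1,260,131 in favor — not approved.
Class III: 3/4 of 1714980 = 1286235; 1,286,235 required, 1,286,474 in favor — approved.
Class IV: 3/4 of 145906 = 109429.50, rounded up to 109430; 109,430 required, 109,446 in favor — approved.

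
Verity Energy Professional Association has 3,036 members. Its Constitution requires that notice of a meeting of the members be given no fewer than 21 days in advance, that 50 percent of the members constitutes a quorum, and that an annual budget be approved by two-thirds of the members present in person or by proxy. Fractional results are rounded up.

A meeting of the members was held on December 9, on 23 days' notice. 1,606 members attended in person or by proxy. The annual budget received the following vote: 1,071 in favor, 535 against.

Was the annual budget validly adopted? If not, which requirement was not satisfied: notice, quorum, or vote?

Notice: 23 days given; 21 required. Satisfied.
Quorum: 50% of 3,036 = 1,518; 1,606 present. Satisfied.
Vote: requires two-thirds of those present (1,606); 2/3 of 1606 = 1070.67, rounded up to 1071, so 1,071 needed; 1,071 in favor. Satisfied.

Valid — all requirements satisfied.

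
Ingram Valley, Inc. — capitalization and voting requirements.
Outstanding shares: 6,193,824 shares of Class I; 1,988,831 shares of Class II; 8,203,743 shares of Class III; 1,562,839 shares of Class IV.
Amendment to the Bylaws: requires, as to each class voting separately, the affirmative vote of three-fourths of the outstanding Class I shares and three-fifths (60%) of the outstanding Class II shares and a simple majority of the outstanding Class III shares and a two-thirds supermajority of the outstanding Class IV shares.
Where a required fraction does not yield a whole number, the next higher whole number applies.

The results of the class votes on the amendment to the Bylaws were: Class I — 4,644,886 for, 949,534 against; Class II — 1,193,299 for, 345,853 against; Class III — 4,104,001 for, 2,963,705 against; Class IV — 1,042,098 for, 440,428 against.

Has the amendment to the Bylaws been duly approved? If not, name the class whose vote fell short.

Class I: 3/4 of 6193824 = 4645368; 4,645,368 required, 4,644,886 in favor — not approved.
Class II: 3/5 of 1988831 = 1193298.60, rounded up to 1193299; 1,193,299 required, 1,193,299 in favor — approved.
Class III: a majority of 8203743 is 4101872; 4,101,872 required, 4,104,001 in favor — approved.
Class IV: 2/3 of 1562839 = 1041892.67, rounded up to 1041893; 1,041,893 required, 1,042,098 in favor — approved.

Not approved — the Class I shares did not give the required vote.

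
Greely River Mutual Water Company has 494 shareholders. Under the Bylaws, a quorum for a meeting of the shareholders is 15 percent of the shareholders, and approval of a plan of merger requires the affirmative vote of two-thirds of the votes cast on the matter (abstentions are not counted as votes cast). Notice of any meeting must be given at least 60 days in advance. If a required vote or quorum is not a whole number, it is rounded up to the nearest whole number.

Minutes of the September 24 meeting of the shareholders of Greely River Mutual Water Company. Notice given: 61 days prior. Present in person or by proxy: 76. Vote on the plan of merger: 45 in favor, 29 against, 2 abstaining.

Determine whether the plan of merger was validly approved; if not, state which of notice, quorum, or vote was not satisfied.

Invalid — vote requirement not satisfied.

Notice: 61 days given; 60 required. Satisfied.
Quorum: 15% of 494 = 74.10, rounded up to 75; 76 present. Satisfied.
Vote: requires two-thirds of the votes cast (76 − 2 abstaining = 74); 2/3 of 74 = 49.33, rounded up to 50, so 50 needed; 45 in favor. Not satisfied.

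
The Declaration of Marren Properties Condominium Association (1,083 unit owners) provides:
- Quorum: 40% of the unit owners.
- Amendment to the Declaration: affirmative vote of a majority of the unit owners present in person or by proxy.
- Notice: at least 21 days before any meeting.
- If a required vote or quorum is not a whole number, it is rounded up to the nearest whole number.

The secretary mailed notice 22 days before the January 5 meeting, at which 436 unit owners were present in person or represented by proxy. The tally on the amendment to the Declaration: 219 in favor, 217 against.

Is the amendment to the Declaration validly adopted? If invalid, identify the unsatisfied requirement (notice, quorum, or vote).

Valid — all requirements satisfied.

Notice: 22 days given; 21 required. Satisfied.
Quorum: 40% of 1,083 = 433.20, rounded up to 434; 436 present. Satisfied.
Vote: requires a majority of those present (436); a majority of 436 is 219, so 219 needed; 219 in favor. Satisfied.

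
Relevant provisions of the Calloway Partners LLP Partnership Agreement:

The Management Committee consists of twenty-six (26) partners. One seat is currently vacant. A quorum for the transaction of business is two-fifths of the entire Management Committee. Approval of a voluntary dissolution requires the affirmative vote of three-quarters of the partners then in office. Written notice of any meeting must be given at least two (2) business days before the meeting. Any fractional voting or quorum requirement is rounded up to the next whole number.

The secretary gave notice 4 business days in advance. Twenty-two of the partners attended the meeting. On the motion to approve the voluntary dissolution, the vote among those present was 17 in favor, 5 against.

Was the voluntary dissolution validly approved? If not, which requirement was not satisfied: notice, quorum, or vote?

Invalid — vote requirement not satisfied.

Notice: 4 business days given; 2 required (4 ≥ 2). Satisfied.
Quorum: 22 present; quorum is 11. Satisfied.
Vote: the voluntary dissolution requires three-fourths of the partners then in office (25). 3/4 of 25 = 18.75, rounded up to 19, so 19 affirmative votes are needed; 17 voted in favor. Not satisfied.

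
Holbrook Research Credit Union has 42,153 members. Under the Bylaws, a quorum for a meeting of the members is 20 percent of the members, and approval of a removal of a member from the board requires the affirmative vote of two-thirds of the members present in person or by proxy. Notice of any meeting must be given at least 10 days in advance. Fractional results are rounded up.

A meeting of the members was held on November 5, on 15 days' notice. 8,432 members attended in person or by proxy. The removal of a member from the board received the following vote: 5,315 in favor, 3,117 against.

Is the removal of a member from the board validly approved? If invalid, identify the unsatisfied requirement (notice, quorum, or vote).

Notice: 15 days given; 10 required. Satisfied.
Quorum: 20% of 42,153 = 8,430.60, rounded up to 8,431; 8,432 present. Satisfied.
Vote: requires two-thirds of those present (8,432); 2/3 of 8432 = 5621.33, rounded up to 5622, so 5,622 needed; 5,315 in favor. Not satisfied.

Invalid — vote requirement not satisfied.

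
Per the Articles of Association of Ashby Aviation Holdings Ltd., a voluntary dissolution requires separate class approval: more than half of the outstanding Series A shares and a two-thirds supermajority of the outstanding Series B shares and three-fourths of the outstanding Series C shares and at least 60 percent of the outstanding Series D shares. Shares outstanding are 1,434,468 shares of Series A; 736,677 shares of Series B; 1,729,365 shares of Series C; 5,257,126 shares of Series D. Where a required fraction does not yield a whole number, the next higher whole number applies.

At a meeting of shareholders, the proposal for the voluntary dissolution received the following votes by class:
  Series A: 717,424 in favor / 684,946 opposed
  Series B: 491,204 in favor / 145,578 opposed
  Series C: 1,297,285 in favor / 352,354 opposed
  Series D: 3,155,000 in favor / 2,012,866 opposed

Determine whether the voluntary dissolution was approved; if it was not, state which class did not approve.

Series A: a majority of 1434468 is 717235; 717,235 required, 717,424 in favor — approved.
Series B: 2/3 of 736677 = 491118; 491,118 required, 491,204 in favor — approved.
Series C: 3/4 of 1729365 = 1297023.75, rounded up to 1297024; 1,297,024 required, 1,297,285 in favor — approved.
Series D: 3/5 of 5257126 = 3154275.60, rounded up to 3154276; 3,154,276 required, 3,155,000 in favor — approved.

Approved — every class gave the required vote.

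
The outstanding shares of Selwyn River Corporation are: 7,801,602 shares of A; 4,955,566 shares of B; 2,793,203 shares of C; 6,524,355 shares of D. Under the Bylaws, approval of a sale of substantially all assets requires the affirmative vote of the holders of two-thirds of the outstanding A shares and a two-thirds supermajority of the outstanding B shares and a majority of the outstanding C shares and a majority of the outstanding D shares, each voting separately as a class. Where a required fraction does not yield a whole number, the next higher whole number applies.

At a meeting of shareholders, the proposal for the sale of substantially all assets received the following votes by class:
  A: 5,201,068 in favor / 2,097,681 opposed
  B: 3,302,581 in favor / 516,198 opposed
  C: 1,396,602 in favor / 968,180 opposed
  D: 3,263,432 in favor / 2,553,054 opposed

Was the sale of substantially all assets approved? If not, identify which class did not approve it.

Not approved — the B shares did not give the required vote.

A: 2/3 of 7801602 = 5201068; 5,201,068 required, 5,201,068 in favor — approved.
B: 2/3 of 4955566 = 3303710.67, rounded up to 3303711; 3,303,711 required, 3,302,581 in favor — not approved.
C: a majority of 2793203 is 1396602; 1,396,602 required, 1,396,602 in favor — approved.
D: a majority of 6524355 is 3262178; 3,262,178 required, 3,263,432 in favor — approved.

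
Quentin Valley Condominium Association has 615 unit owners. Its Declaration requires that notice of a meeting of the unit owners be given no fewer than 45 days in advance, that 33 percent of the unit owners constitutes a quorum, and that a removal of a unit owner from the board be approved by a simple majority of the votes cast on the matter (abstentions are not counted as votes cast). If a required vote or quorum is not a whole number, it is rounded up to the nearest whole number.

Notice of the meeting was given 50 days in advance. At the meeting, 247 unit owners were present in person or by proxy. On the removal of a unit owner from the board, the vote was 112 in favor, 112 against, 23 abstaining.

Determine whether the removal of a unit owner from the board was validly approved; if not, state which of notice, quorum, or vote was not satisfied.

Invalid — vote requirement not satisfied.

Notice: 50 days given; 45 required. Satisfied.
Quorum: 33% of 615 = 202.95, rounded up to 203; 247 present. Satisfied.
Vote: requires a majority of the votes cast (247 − 23 abstaining = 224); a majority of 224 is 113, so 113 needed; 112 in favor. Not satisfied.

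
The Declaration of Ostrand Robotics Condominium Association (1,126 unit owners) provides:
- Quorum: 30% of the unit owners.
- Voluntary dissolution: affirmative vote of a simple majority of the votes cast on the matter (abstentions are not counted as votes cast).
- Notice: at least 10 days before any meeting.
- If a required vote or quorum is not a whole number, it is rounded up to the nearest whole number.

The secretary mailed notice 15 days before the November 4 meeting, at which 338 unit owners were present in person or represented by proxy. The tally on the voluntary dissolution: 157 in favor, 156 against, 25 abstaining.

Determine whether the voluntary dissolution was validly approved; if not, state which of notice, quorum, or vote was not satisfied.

Notice: 15 days given; 10 required. Satisfied.
Quorum: 30% of 1,126 = 337.80, rounded up to 338; 338 present. Satisfied.
Vote: requires a majority of the votes cast (338 − 25 abstaining = 313); a majority of 313 is 157, so 157 needed; 157 in favor. Satisfied.

Valid — all requirements satisfied.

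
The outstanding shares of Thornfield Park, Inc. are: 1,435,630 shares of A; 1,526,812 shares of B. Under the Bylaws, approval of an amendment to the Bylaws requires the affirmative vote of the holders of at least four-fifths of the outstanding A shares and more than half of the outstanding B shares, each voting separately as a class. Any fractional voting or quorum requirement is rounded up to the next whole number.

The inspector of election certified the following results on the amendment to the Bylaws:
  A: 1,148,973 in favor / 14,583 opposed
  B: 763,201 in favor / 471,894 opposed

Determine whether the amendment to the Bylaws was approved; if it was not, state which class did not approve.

Not approved — the B shares did not give the required vote.

A: 4/5 of 1435630 = 1148504; 1,148,504 required, 1,148,973 in favor — approved.
B: a majority of 1526812 is 763407; 763,407 required, 763,201 in favor — not approved.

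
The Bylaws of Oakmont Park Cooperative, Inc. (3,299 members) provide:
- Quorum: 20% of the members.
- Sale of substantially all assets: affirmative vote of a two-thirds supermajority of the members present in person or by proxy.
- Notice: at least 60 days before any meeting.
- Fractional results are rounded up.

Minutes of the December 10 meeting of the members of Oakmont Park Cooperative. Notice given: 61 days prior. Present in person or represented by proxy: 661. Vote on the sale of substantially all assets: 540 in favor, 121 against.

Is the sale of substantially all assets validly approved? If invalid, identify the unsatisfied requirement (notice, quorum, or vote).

Notice: 61 days given; 60 required. Satisfied.
Quorum: 20% of 3,299 = 659.80, rounded up to 660; 661 present. Satisfied.
Vote: requires two-thirds of those present (661); 2/3 of 661 = 440.67, rounded up to 441, so 441 needed; 540 in favor. Satisfied.

Valid — all requirements satisfied.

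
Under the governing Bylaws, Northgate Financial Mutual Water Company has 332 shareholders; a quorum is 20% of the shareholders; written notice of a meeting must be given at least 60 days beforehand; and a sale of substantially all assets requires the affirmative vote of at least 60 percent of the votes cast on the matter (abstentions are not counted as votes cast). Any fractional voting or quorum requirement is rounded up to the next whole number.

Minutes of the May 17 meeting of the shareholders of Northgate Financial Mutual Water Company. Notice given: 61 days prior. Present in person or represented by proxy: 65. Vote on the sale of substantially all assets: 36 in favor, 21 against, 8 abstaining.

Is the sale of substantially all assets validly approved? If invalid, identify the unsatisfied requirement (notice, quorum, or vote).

Invalid — quorum requirement not satisfied.

Notice: 61 days given; 60 required. Satisfied.
Quorum: 20% of 332 = 66.40, rounded up to 67; 65 present. Not satisfied.
Vote: requires three-fifths of the votes cast (65 − 8 abstaining = 57); 3/5 of 57 = 34.20, rounded up to 35, so 35 needed; 36 in favor. Satisfied.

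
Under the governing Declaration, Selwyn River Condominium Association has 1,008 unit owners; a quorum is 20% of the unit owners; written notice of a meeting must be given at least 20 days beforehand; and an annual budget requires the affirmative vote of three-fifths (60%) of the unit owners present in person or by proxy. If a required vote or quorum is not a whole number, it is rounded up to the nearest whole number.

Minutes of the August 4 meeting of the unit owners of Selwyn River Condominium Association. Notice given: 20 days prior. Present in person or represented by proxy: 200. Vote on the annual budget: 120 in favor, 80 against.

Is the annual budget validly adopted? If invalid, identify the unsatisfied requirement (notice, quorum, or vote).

Notice: 20 days given; 20 required. Satisfied.
Quorum: 20% of 1,008 = 201.60, rounded up to 202; 200 present. Not satisfied.
Vote: requires three-fifths of those present (200); 3/5 of 200 = 120, so 120 needed; 120 in favor. Satisfied.

Invalid — quorum requirement not satisfied.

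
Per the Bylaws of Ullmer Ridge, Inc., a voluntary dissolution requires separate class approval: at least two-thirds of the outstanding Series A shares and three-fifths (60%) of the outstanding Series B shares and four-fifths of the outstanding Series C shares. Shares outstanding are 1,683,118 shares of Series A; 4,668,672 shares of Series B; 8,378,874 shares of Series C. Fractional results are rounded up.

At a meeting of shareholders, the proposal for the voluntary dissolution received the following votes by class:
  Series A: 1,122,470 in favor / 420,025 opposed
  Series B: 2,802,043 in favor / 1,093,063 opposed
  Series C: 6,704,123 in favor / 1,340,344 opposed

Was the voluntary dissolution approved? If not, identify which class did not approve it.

Series A: 2/3 of 1683118 = 1122078.67, rounded up to 1122079; 1,122,079 required, 1,122,470 in favor — approved.
Series B: 3/5 of 4668672 = 2801203.20, rounded up to 2801204; 2,801,204 required, 2,802,043 in favor — approved.
Series C: 4/5 of 8378874 = 6703099.20, rounded up to 6703100; 6,703,100 required, 6,704,123 in favor — approved.

Approved — every class gave the required vote.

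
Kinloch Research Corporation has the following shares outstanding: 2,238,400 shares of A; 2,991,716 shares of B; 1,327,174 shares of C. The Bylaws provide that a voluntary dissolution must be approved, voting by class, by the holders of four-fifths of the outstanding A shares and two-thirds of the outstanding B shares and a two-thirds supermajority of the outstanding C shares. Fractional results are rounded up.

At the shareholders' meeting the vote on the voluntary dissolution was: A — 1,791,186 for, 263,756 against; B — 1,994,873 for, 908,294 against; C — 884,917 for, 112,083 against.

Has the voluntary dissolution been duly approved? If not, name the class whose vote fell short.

Approved — every class gave the required vote.

A: 4/5 of 2238400 = 1790720; 1,790,720 required, 1,791,186 in favor — approved.
B: 2/3 of 2991716 = 1994477.33, rounded up to 1994478; 1,994,478 required, 1,994,873 in favor — approved.
C: 2/3 of 1327174 = 884782.67, rounded up to 884783; 884,783 required, 884,917 in favor — approved.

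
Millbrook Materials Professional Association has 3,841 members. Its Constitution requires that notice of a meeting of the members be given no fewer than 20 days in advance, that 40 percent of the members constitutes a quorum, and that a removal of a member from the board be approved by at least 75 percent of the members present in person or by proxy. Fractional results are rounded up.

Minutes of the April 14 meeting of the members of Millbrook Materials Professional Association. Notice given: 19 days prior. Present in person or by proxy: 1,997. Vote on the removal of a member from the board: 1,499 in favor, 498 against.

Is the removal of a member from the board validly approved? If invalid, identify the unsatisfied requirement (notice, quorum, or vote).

Notice: 19 days given; 20 required. Not satisfied.
Quorum: 40% of 3,841 = 1,536.40, rounded up to 1,537; 1,997 present. Satisfied.
Vote: requires three-fourths of those present (1,997); 3/4 of 1997 = 1497.75, rounded up to 1498, so 1,498 needed; 1,499 in favor. Satisfied.

Invalid — notice requirement not satisfied.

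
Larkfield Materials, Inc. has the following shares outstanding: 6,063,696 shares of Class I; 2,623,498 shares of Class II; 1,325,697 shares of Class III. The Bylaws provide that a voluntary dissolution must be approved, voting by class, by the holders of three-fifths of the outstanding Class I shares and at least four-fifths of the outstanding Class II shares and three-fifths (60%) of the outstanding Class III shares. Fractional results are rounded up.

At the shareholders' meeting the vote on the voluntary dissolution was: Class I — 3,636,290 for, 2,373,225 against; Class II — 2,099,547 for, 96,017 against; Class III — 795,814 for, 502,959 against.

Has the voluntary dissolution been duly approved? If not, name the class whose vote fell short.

Not approved — the Class I shares did not give the required vote.

Class I: 3/5 of 6063696 = 3638217.60, rounded up to 3638218; 3,638,218 required, 3,636,290 in favor — not approved.
Class II: 4/5 of 2623498 = 2098798.40, rounded up to 2098799; 2,098,799 required, 2,099,547 in favor — approved.
Class III: 3/5 of 1325697 = 795418.20, rounded up to 795419; 795,419 required, 795,814 in favor — approved.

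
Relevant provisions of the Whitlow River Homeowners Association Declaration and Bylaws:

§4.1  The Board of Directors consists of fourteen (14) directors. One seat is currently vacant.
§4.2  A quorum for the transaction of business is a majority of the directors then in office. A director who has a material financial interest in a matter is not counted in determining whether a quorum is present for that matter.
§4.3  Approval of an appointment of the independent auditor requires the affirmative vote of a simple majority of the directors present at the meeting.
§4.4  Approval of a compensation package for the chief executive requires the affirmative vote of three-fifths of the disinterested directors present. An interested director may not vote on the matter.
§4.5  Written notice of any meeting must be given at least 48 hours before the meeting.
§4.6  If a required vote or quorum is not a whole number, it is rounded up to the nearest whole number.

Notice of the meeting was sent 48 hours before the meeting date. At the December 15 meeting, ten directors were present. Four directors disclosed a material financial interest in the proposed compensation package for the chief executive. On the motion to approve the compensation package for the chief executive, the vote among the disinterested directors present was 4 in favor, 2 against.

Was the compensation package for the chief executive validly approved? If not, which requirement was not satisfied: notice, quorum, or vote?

Invalid — quorum requirement not satisfied.

Notice: 48 hours given; 48 required (48 ≥ 48). Satisfied.
Quorum: 10 present, but the 4 interested directors do not count, leaving 6. Quorum is 7. Not satisfied.
Vote: the compensation package for the chief executive requires three-fifths of the disinterested directors present (10 − 4 = 6). 3/5 of 6 = 3.60, rounded up to 4, so 4 affirmative votes are needed; 4 voted in favor. Satisfied. (Moot — without a quorum no business can be validly transacted.)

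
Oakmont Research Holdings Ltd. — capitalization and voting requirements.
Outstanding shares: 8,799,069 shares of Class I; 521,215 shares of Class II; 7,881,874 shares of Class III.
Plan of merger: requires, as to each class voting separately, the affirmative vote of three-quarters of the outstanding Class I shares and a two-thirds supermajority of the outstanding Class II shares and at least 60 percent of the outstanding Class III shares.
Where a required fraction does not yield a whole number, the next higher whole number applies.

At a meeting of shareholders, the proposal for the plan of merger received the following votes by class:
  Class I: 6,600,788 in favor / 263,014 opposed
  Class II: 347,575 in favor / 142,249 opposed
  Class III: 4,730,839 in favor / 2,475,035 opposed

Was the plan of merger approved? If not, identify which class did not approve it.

Class I: 3/4 of 8799069 = 6599301.75, rounded up to 6599302; 6,599,302 required, 6,600,788 in favor — approved.
Class II: 2/3 of 521215 = 347476.67, rounded up to 347477; 347,477 required, 347,575 in favor — approved.
Class III: 3/5 of 7881874 = 4729124.40, rounded up to 4729125; 4,729,125 required, 4,730,839 in favor — approved.

Approved — every class gave the required vote.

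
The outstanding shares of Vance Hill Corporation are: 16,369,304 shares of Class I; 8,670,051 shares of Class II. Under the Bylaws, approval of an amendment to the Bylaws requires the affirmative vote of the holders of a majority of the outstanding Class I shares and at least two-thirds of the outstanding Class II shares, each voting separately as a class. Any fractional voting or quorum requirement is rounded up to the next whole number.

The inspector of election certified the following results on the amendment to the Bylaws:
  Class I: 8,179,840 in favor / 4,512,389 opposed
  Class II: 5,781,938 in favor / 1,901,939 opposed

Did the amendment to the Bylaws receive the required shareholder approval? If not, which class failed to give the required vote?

Not approved — the Class I shares did not give the required vote.

Class I: a majority of 16369304 is 8184653; 8,184,653 required, 8,179,840 in favor — not approved.
Class II: 2/3 of 8670051 = 5780034; 5,780,034 required, 5,781,938 in favor — approved.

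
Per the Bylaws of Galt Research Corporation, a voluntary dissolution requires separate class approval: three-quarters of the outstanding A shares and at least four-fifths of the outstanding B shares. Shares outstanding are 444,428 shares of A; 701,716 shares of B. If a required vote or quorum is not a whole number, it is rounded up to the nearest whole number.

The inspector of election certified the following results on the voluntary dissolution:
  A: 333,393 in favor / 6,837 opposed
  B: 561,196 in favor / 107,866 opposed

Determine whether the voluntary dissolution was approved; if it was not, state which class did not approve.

A: 3/4 of 444428 = 333321; 333,321 required, 333,393 in favor — approved.
B: 4/5 of 701716 = 561372.80, rounded up to 561373; 561,373 required, 561,196 in favor — not approved.

Not approved — the B shares did not give the required vote.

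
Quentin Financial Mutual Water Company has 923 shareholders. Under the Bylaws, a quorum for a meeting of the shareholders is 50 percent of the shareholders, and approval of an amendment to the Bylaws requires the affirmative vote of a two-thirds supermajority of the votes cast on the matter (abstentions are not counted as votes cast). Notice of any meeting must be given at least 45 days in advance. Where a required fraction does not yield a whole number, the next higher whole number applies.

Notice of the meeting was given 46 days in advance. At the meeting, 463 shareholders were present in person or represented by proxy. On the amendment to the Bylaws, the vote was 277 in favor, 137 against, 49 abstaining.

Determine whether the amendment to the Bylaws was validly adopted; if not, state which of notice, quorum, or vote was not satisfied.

Notice: 46 days given; 45 required. Satisfied.
Quorum: 50% of 923 = 461.50, rounded up to 462; 463 present. Satisfied.
Vote: requires two-thirds of the votes cast (463 − 49 abstaining = 414); 2/3 of 414 = 276, so 276 needed; 277 in favor. Satisfied.

Valid — all requirements satisfied.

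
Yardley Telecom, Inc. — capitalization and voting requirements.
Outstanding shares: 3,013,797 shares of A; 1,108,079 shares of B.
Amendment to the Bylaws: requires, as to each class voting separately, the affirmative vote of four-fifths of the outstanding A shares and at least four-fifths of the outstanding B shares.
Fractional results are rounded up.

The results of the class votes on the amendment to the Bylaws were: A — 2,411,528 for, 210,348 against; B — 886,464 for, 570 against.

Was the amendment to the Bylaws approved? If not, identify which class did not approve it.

Approved — every class gave the required vote.

A: 4/5 of 3013797 = 2411037.60, rounded up to 2411038; 2,411,038 required, 2,411,528 in favor — approved.
B: 4/5 of 1108079 = 886463.20, rounded up to 886464; 886,464 required, 886,464 in favor — approved.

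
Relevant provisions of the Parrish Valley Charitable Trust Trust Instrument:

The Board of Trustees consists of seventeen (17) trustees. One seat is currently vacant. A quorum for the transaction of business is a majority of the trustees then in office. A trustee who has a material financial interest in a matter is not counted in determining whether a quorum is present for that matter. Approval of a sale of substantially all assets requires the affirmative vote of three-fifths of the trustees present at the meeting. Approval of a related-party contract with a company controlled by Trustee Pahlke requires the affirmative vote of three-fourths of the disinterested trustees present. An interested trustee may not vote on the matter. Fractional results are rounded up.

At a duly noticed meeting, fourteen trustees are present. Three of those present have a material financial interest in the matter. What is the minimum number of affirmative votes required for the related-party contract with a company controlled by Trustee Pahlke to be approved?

9

The related-party contract with a company controlled by Trustee Pahlke requires three-fourths of the disinterested trustees present (14 − 3 = 11).
3/4 of 11 = 8.25, rounded up to 9.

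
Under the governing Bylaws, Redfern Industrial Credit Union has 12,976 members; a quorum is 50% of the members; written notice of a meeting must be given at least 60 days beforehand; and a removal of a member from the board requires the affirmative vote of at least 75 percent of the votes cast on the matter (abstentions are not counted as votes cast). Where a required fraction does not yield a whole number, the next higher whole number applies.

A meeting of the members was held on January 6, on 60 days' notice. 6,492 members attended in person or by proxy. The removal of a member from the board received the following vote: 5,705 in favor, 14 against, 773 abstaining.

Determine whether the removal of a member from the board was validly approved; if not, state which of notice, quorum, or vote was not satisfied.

Valid — all requirements satisfied.

Notice: 60 days given; 60 required. Satisfied.
Quorum: 50% of 12,976 = 6,488; 6,492 present. Satisfied.
Vote: requires three-fourths of the votes cast (6,492 − 773 abstaining = 5,719); 3/4 of 5719 = 4289.25, rounded up to 4290, so 4,290 needed; 5,705 in favor. Satisfied.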